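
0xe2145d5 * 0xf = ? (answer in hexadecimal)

0xd3f3177b

Multiply each base-16 digit by 15, carrying:
  5×15 = 75 → write b carry 4
  d×15+4 = 199 → write 7 carry 12
  5×15+12 = 87 → write 7 carry 5
  4×15+5 = 65 → write 1 carry 4
  1×15+4 = 19 → write 3 carry 1
  2×15+1 = 31 → write f carry 1
  e×15+1 = 211 → write 3 carry 13
  remaining carry: d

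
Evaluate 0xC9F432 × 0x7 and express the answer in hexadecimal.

0x585AD5E

Multiply each base-16 digit by 7, carrying:
  2×7 = 14 → write E
  3×7 = 21 → write 5 carry 1
  4×7+1 = 29 → write D carry 1
  F×7+1 = 106 → write A carry 6
  9×7+6 = 69 → write 5 carry 4
  C×7+4 = 88 → write 8 carry 5
  remaining carry: 5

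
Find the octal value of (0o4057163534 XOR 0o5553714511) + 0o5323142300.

First 0o4057163534 XOR 0o5553714511 = 0o1504677025.
Add column by column in base 8, right to left:
  5+0 = 5
  2+0 = 2
  0+3 = 3
  7+2 = 1 carry 1
  7+4+1 = 4 carry 1
  6+1+1 = 0 carry 1
  4+3+1 = 0 carry 1
  0+2+1 = 3
  5+3 = 0 carry 1
  1+5+1 = 7

0o7030041325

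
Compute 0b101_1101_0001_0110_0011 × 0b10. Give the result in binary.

Multiply each base-2 digit by 2, carrying:
  1×2 = 2 → write 0 carry 1
  1×2+1 = 3 → write 1 carry 1
  0×2+1 = 1 → write 1
  0×2 = 0 → write 0
  0×2 = 0 → write 0
  1×2 = 2 → write 0 carry 1
  1×2+1 = 3 → write 1 carry 1
  0×2+1 = 1 → write 1
  1×2 = 2 → write 0 carry 1
  0×2+1 = 1 → write 1
  0×2 = 0 → write 0
  0×2 = 0 → write 0
  1×2 = 2 → write 0 carry 1
  0×2+1 = 1 → write 1
  1×2 = 2 → write 0 carry 1
  1×2+1 = 3 → write 1 carry 1
  1×2+1 = 3 → write 1 carry 1
  0×2+1 = 1 → write 1
  1×2 = 2 → write 0 carry 1
  remaining carry: 1

0b10111010001011000110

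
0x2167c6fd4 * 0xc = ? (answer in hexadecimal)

Multiply each base-16 digit by 12, carrying:
  4×12 = 48 → write 0 carry 3
  d×12+3 = 159 → write f carry 9
  f×12+9 = 189 → write d carry 11
  6×12+11 = 83 → write 3 carry 5
  c×12+5 = 149 → write 5 carry 9
  7×12+9 = 93 → write d carry 5
  6×12+5 = 77 → write d carry 4
  1×12+4 = 16 → write 0 carry 1
  2×12+1 = 25 → write 9 carry 1
  remaining carry: 1

0x190dd53df0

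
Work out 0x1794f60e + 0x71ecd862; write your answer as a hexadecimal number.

Add column by column in base 16, right to left:
  e+2 = 0 carry 1
  0+6+1 = 7
  6+8 = e
  f+d = c carry 1
  4+c+1 = 1 carry 1
  9+e+1 = 8 carry 1
  7+1+1 = 9
  1+7 = 8

0x8981ce70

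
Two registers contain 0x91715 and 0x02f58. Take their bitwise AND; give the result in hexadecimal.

AND each hex digit independently (no carries):
  9&0=0, 1&2=0, 7&f=7, 1&5=1, 5&8=0

0x00710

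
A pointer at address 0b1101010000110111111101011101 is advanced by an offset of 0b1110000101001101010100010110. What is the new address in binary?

0b11011010110000101010001110011

Add column by column in base 2, right to left:
  1+0 = 1
  0+1 = 1
  1+1 = 0 carry 1
  1+0+1 = 0 carry 1
  1+1+1 = 1 carry 1
  0+0+1 = 1
  1+0 = 1
  0+0 = 0
  1+1 = 0 carry 1
  1+0+1 = 0 carry 1
  1+1+1 = 1 carry 1
  1+0+1 = 0 carry 1
  1+1+1 = 1 carry 1
  1+0+1 = 0 carry 1
  1+1+1 = 1 carry 1
  0+1+1 = 0 carry 1
  1+0+1 = 0 carry 1
  1+0+1 = 0 carry 1
  0+1+1 = 0 carry 1
  0+0+1 = 1
  0+1 = 1
  0+0 = 0
  1+0 = 1
  0+0 = 0
  1+0 = 1
  0+1 = 1
  1+1 = 0 carry 1
  1+1+1 = 1 carry 1
  final carry 1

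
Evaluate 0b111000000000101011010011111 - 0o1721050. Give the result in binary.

0b110111110001011010001110111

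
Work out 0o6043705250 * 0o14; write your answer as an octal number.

Multiply each base-8 digit by 12, carrying:
  0×12 = 0 → write 0
  5×12 = 60 → write 4 carry 7
  2×12+7 = 31 → write 7 carry 3
  5×12+3 = 63 → write 7 carry 7
  0×12+7 = 7 → write 7
  7×12 = 84 → write 4 carry 10
  3×12+10 = 46 → write 6 carry 5
  4×12+5 = 53 → write 5 carry 6
  0×12+6 = 6 → write 6
  6×12 = 72 → write 0 carry 9
  remaining carry: 11

0o110656477740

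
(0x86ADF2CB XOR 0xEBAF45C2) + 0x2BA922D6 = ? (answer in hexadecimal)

0x98ABD9DF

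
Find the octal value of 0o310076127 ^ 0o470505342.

XOR each oct digit independently (no carries):
  3^4=7, 1^7=6, 0^0=0, 0^5=5, 7^0=7, 6^5=3, 1^3=2, 2^4=6, 7^2=5

0o760573265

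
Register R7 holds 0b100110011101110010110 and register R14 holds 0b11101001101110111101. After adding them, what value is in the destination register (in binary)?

Add column by column in base 2, right to left:
  0+1 = 1
  1+0 = 1
  1+1 = 0 carry 1
  0+1+1 = 0 carry 1
  1+1+1 = 1 carry 1
  0+1+1 = 0 carry 1
  0+0+1 = 1
  1+1 = 0 carry 1
  1+1+1 = 1 carry 1
  1+1+1 = 1 carry 1
  0+0+1 = 1
  1+1 = 0 carry 1
  1+1+1 = 1 carry 1
  1+0+1 = 0 carry 1
  0+0+1 = 1
  0+1 = 1
  1+0 = 1
  1+1 = 0 carry 1
  0+1+1 = 0 carry 1
  0+1+1 = 0 carry 1
  1+0+1 = 0 carry 1
  final carry 1

0b1000011101011101010011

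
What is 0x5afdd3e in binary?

0b101101011111101110100111110

Expand each hex digit to 4 bits: 5=0101 a=1010 f=1111 d=1101 d=1101 3=0011 e=1110.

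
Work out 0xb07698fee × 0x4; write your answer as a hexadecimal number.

0x2c1da63fb8

Multiply each base-16 digit by 4, carrying:
  e×4 = 56 → write 8 carry 3
  e×4+3 = 59 → write b carry 3
  f×4+3 = 63 → write f carry 3
  8×4+3 = 35 → write 3 carry 2
  9×4+2 = 38 → write 6 carry 2
  6×4+2 = 26 → write a carry 1
  7×4+1 = 29 → write d carry 1
  0×4+1 = 1 → write 1
  b×4 = 44 → write c carry 2
  remaining carry: 2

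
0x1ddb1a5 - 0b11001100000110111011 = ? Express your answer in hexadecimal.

0b11001100000110111011 = 0xcc1bb in hexadecimal.
Subtract column by column in base 16:
  5-b → a (borrow)
  a-b-1 → e (borrow)
  1-1-1 → f (borrow)
  b-c-1 → e (borrow)
  d-c-1 → 0
  d-0 → d
  1-0 → 1

0x1d0efea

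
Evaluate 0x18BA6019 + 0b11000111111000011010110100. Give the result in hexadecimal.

0x1BD9E6CD

0b11000111111000011010110100 = 0x31F86B4 in hexadecimal.
Add column by column in base 16, right to left:
  9+4 = D
  1+B = C
  0+6 = 6
  6+8 = E
  A+F = 9 carry 1
  B+1+1 = D
  8+3 = B
  1+0 = 1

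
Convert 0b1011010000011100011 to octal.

0o1320343

Group the bits in threes: 001 011 010 000 011 100 011 → 1320343.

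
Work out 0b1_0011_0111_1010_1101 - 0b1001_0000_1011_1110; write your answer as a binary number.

0b1010011011101111

Subtract column by column in base 2:
  1-0 → 1
  0-1 → 1 (borrow)
  1-1-1 → 1 (borrow)
  1-1-1 → 1 (borrow)
  0-1-1 → 0 (borrow)
  1-1-1 → 1 (borrow)
  0-0-1 → 1 (borrow)
  1-1-1 → 1 (borrow)
  1-0-1 → 0
  1-0 → 1
  1-0 → 1
  0-0 → 0
  1-1 → 0
  1-0 → 1
  0-0 → 0
  0-1 → 1 (borrow)
  1-0-1 → 0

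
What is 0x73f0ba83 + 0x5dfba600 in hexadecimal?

0xd1ec6083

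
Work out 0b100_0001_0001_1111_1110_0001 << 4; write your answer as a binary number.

0b100000100011111111000010000

Left shift by 4: append 4 zero bits.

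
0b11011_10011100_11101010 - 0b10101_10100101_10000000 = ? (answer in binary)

Subtract column by column in base 2:
  0-0 → 0
  1-0 → 1
  0-0 → 0
  1-0 → 1
  0-0 → 0
  1-0 → 1
  1-0 → 1
  1-1 → 0
  0-1 → 1 (borrow)
  0-0-1 → 1 (borrow)
  1-1-1 → 1 (borrow)
  1-0-1 → 0
  1-0 → 1
  0-1 → 1 (borrow)
  0-0-1 → 1 (borrow)
  1-1-1 → 1 (borrow)
  1-1-1 → 1 (borrow)
  1-0-1 → 0
  0-1 → 1 (borrow)
  1-0-1 → 0
  1-1 → 0

0b1011111011101101010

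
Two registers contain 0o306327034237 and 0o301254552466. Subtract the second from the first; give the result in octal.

Subtract column by column in base 8:
  7-6 → 1
  3-6 → 5 (borrow)
  2-4-1 → 5 (borrow)
  4-2-1 → 1
  3-5 → 6 (borrow)
  0-5-1 → 2 (borrow)
  7-4-1 → 2
  2-5 → 5 (borrow)
  3-2-1 → 0
  6-1 → 5
  0-0 → 0
  3-3 → 0

0o5052261551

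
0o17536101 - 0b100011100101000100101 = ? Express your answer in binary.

0o17536101 = 0b1111101011110001000001 in binary.
Subtract column by column in base 2:
  1-1 → 0
  0-0 → 0
  0-1 → 1 (borrow)
  0-0-1 → 1 (borrow)
  0-0-1 → 1 (borrow)
  0-1-1 → 0 (borrow)
  1-0-1 → 0
  0-0 → 0
  0-0 → 0
  0-1 → 1 (borrow)
  1-0-1 → 0
  1-1 → 0
  1-0 → 1
  1-0 → 1
  0-1 → 1 (borrow)
  1-1-1 → 1 (borrow)
  0-1-1 → 0 (borrow)
  1-0-1 → 0
  1-0 → 1
  1-0 → 1
  1-1 → 0
  1-0 → 1

0b1011001111001000011100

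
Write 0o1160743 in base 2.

Each octal digit is 3 bits: 1=001 1=001 6=110 0=000 7=111 4=100 3=011.

0b1001110000111100011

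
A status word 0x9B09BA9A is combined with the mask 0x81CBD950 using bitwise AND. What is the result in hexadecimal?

0x81099810

AND each hex digit independently (no carries):
  9&8=8, B&1=1, 0&C=0, 9&B=9, B&D=9, A&9=8, 9&5=1, A&0=0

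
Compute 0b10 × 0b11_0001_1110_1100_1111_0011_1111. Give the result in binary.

0b110001111011001111001111110

Multiply each base-2 digit by 2, carrying:
  1×2 = 2 → write 0 carry 1
  1×2+1 = 3 → write 1 carry 1
  1×2+1 = 3 → write 1 carry 1
  1×2+1 = 3 → write 1 carry 1
  1×2+1 = 3 → write 1 carry 1
  1×2+1 = 3 → write 1 carry 1
  0×2+1 = 1 → write 1
  0×2 = 0 → write 0
  1×2 = 2 → write 0 carry 1
  1×2+1 = 3 → write 1 carry 1
  1×2+1 = 3 → write 1 carry 1
  1×2+1 = 3 → write 1 carry 1
  0×2+1 = 1 → write 1
  0×2 = 0 → write 0
  1×2 = 2 → write 0 carry 1
  1×2+1 = 3 → write 1 carry 1
  0×2+1 = 1 → write 1
  1×2 = 2 → write 0 carry 1
  1×2+1 = 3 → write 1 carry 1
  1×2+1 = 3 → write 1 carry 1
  1×2+1 = 3 → write 1 carry 1
  0×2+1 = 1 → write 1
  0×2 = 0 → write 0
  0×2 = 0 → write 0
  1×2 = 2 → write 0 carry 1
  1×2+1 = 3 → write 1 carry 1
  remaining carry: 1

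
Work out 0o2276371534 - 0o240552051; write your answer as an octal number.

0o2035617463

Subtract column by column in base 8:
  4-1 → 3
  3-5 → 6 (borrow)
  5-0-1 → 4
  1-2 → 7 (borrow)
  7-5-1 → 1
  3-5 → 6 (borrow)
  6-0-1 → 5
  7-4 → 3
  2-2 → 0
  2-0 → 2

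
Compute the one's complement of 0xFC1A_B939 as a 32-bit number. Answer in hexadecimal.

0x03E546C6

Each hex digit d becomes F−d:
  F→0, C→3, 1→E, A→5, B→4, 9→6, 3→C, 9→6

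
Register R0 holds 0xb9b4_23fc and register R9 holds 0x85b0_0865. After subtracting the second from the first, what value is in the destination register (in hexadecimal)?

Subtract column by column in base 16:
  c-5 → 7
  f-6 → 9
  3-8 → b (borrow)
  2-0-1 → 1
  4-0 → 4
  b-b → 0
  9-5 → 4
  b-8 → 3

0x34041b97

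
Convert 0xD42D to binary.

0b1101010000101101

Expand each hex digit to 4 bits: D=1101 4=0100 2=0010 D=1101.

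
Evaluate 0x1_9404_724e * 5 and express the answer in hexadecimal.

0x7e4163b86

Multiply each base-16 digit by 5, carrying:
  e×5 = 70 → write 6 carry 4
  4×5+4 = 24 → write 8 carry 1
  2×5+1 = 11 → write b
  7×5 = 35 → write 3 carry 2
  4×5+2 = 22 → write 6 carry 1
  0×5+1 = 1 → write 1
  4×5 = 20 → write 4 carry 1
  9×5+1 = 46 → write e carry 2
  1×5+2 = 7 → write 7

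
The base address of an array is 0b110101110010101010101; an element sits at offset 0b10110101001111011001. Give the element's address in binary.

0b1001100011100100101110

Add column by column in base 2, right to left:
  1+1 = 0 carry 1
  0+0+1 = 1
  1+0 = 1
  0+1 = 1
  1+1 = 0 carry 1
  0+0+1 = 1
  1+1 = 0 carry 1
  0+1+1 = 0 carry 1
  1+1+1 = 1 carry 1
  0+1+1 = 0 carry 1
  1+0+1 = 0 carry 1
  0+0+1 = 1
  0+1 = 1
  1+0 = 1
  1+1 = 0 carry 1
  1+0+1 = 0 carry 1
  0+1+1 = 0 carry 1
  1+1+1 = 1 carry 1
  0+0+1 = 1
  1+1 = 0 carry 1
  1+0+1 = 0 carry 1
  final carry 1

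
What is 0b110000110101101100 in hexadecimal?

Group the bits into nibbles: 0011 0000 1101 0110 1100 → 30D6C.

0x30D6C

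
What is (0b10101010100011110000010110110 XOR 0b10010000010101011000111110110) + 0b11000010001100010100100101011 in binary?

0b11111101000010111101001101011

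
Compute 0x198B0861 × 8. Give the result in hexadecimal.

0xCC584308

Multiply each base-16 digit by 8, carrying:
  1×8 = 8 → write 8
  6×8 = 48 → write 0 carry 3
  8×8+3 = 67 → write 3 carry 4
  0×8+4 = 4 → write 4
  B×8 = 88 → write 8 carry 5
  8×8+5 = 69 → write 5 carry 4
  9×8+4 = 76 → write C carry 4
  1×8+4 = 12 → write C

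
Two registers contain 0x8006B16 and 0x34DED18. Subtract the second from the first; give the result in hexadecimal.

Subtract column by column in base 16:
  6-8 → E (borrow)
  1-1-1 → F (borrow)
  B-D-1 → D (borrow)
  6-E-1 → 7 (borrow)
  0-D-1 → 2 (borrow)
  0-4-1 → B (borrow)
  8-3-1 → 4

0x4B27DFE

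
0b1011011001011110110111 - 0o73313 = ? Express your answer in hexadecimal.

0b1011011001011110110111 = 0x2d97b7 in hexadecimal.
0o73313 = 0x76cb in hexadecimal.
Subtract column by column in base 16:
  7-b → c (borrow)
  b-c-1 → e (borrow)
  7-6-1 → 0
  9-7 → 2
  d-0 → d
  2-0 → 2

0x2d20ec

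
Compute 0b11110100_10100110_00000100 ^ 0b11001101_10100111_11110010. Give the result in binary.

XOR bit by bit (1 where the bits differ):
  111101001010011000000100
^ 110011011010011111110010
= 001110010000000111110110

0b001110010000000111110110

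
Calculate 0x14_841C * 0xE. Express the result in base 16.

Multiply each base-16 digit by 14, carrying:
  C×14 = 168 → write 8 carry 10
  1×14+10 = 24 → write 8 carry 1
  4×14+1 = 57 → write 9 carry 3
  8×14+3 = 115 → write 3 carry 7
  4×14+7 = 63 → write F carry 3
  1×14+3 = 17 → write 1 carry 1
  remaining carry: 1

0x11F3988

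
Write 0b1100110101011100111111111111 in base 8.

Group the bits in threes: 001 100 110 101 011 100 111 111 111 111 → 1465347777.

0o1465347777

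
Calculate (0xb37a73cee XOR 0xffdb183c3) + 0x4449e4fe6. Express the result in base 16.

First 0xb37a73cee XOR 0xffdb183c3 = 0x4ca16bf2d.
Add column by column in base 16, right to left:
  d+6 = 3 carry 1
  2+e+1 = 1 carry 1
  f+f+1 = f carry 1
  b+4+1 = 0 carry 1
  6+e+1 = 5 carry 1
  1+9+1 = b
  a+4 = e
  c+4 = 0 carry 1
  4+4+1 = 9

0x90eb50f13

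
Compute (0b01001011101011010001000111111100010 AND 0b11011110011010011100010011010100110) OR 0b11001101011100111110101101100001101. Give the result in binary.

0b11001111011110111110101111110101111

0b01001011101011010001000111111100010 AND 0b11011110011010011100010011010100110 = 0b01001010001010010000000011010100010.
Then OR with 0b11001101011100111110101101100001101.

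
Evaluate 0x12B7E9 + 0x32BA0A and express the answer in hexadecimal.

0x4571F3

Add column by column in base 16, right to left:
  9+A = 3 carry 1
  E+0+1 = F
  7+A = 1 carry 1
  B+B+1 = 7 carry 1
  2+2+1 = 5
  1+3 = 4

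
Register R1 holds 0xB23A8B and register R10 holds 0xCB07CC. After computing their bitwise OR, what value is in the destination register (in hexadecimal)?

0xFB3FCF

OR each hex digit independently (no carries):
  B|C=F, 2|B=B, 3|0=3, A|7=F, 8|C=C, B|C=F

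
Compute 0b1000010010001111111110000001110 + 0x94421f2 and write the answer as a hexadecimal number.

0x4b8c1e00

0b1000010010001111111110000001110 = 0x4247fc0e in hexadecimal.
Add column by column in base 16, right to left:
  e+2 = 0 carry 1
  0+f+1 = 0 carry 1
  c+1+1 = e
  f+2 = 1 carry 1
  7+4+1 = c
  4+4 = 8
  2+9 = b
  4+0 = 4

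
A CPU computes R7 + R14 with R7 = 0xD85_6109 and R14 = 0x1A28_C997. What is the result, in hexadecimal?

0x27AE2AA0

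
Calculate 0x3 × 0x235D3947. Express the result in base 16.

0x6A17ABD5

Multiply each base-16 digit by 3, carrying:
  7×3 = 21 → write 5 carry 1
  4×3+1 = 13 → write D
  9×3 = 27 → write B carry 1
  3×3+1 = 10 → write A
  D×3 = 39 → write 7 carry 2
  5×3+2 = 17 → write 1 carry 1
  3×3+1 = 10 → write A
  2×3 = 6 → write 6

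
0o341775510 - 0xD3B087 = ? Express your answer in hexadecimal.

0o341775510 = 0x387FB48 in hexadecimal.
Subtract column by column in base 16:
  8-7 → 1
  4-8 → C (borrow)
  B-0-1 → A
  F-B → 4
  7-3 → 4
  8-D → B (borrow)
  3-0-1 → 2

0x2B44AC1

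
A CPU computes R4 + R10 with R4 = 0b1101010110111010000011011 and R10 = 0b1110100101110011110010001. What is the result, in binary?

Add column by column in base 2, right to left:
  1+1 = 0 carry 1
  1+0+1 = 0 carry 1
  0+0+1 = 1
  1+0 = 1
  1+1 = 0 carry 1
  0+0+1 = 1
  0+0 = 0
  0+1 = 1
  0+1 = 1
  0+1 = 1
  1+1 = 0 carry 1
  0+0+1 = 1
  1+0 = 1
  1+1 = 0 carry 1
  1+1+1 = 1 carry 1
  0+1+1 = 0 carry 1
  1+0+1 = 0 carry 1
  1+1+1 = 1 carry 1
  0+0+1 = 1
  1+0 = 1
  0+1 = 1
  1+0 = 1
  0+1 = 1
  1+1 = 0 carry 1
  1+1+1 = 1 carry 1
  final carry 1

0b11011111100101101110101100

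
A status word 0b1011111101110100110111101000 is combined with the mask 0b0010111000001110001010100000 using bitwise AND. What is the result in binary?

0b0010111000000100000010100000

AND bit by bit (1 only where both bits are 1):
  1011111101110100110111101000
& 0010111000001110001010100000
= 0010111000000100000010100000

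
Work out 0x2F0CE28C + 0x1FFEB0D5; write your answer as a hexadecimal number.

0x4F0B9361

Add column by column in base 16, right to left:
  C+5 = 1 carry 1
  8+D+1 = 6 carry 1
  2+0+1 = 3
  E+B = 9 carry 1
  C+E+1 = B carry 1
  0+F+1 = 0 carry 1
  F+F+1 = F carry 1
  2+1+1 = 4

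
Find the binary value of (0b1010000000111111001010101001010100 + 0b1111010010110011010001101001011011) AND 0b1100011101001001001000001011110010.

Add column by column in base 2, right to left:
  0+1 = 1
  0+1 = 1
  1+0 = 1
  0+1 = 1
  1+1 = 0 carry 1
  0+0+1 = 1
  1+1 = 0 carry 1
  0+0+1 = 1
  0+0 = 0
  1+1 = 0 carry 1
  0+0+1 = 1
  1+1 = 0 carry 1
  0+1+1 = 0 carry 1
  1+0+1 = 0 carry 1
  0+0+1 = 1
  1+0 = 1
  0+1 = 1
  0+0 = 0
  1+1 = 0 carry 1
  1+1+1 = 1 carry 1
  1+0+1 = 0 carry 1
  1+0+1 = 0 carry 1
  1+1+1 = 1 carry 1
  1+1+1 = 1 carry 1
  0+0+1 = 1
  0+1 = 1
  0+0 = 0
  0+0 = 0
  0+1 = 1
  0+0 = 0
  0+1 = 1
  1+1 = 0 carry 1
  0+1+1 = 0 carry 1
  1+1+1 = 1 carry 1
  final carry 1
Sum = 0b11001010011110010011100010010101111; now AND with 0b1100011101001001001000001011110010:
  11001010011110010011100010010101111
& 01100011101001001001000001011110010
= 01000010001000000001000000010100010

0b1000010001000000001000000010100010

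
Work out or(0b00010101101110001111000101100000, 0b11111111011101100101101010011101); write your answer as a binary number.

0b11111111111111101111101111111101

OR bit by bit (1 where either bit is 1):
  00010101101110001111000101100000
| 11111111011101100101101010011101
= 11111111111111101111101111111101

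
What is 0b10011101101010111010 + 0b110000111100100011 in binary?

Add column by column in base 2, right to left:
  0+1 = 1
  1+1 = 0 carry 1
  0+0+1 = 1
  1+0 = 1
  1+0 = 1
  1+1 = 0 carry 1
  0+0+1 = 1
  1+0 = 1
  0+1 = 1
  1+1 = 0 carry 1
  0+1+1 = 0 carry 1
  1+1+1 = 1 carry 1
  1+0+1 = 0 carry 1
  0+0+1 = 1
  1+0 = 1
  1+0 = 1
  1+1 = 0 carry 1
  0+1+1 = 0 carry 1
  0+0+1 = 1
  1+0 = 1

0b11001110100111011101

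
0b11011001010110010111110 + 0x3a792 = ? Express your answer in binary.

0x3a792 = 0b111010011110010010 in binary.
Add column by column in base 2, right to left:
  0+0 = 0
  1+1 = 0 carry 1
  1+0+1 = 0 carry 1
  1+0+1 = 0 carry 1
  1+1+1 = 1 carry 1
  1+0+1 = 0 carry 1
  0+0+1 = 1
  1+1 = 0 carry 1
  0+1+1 = 0 carry 1
  0+1+1 = 0 carry 1
  1+1+1 = 1 carry 1
  1+0+1 = 0 carry 1
  0+0+1 = 1
  1+1 = 0 carry 1
  0+0+1 = 1
  1+1 = 0 carry 1
  0+1+1 = 0 carry 1
  0+1+1 = 0 carry 1
  1+0+1 = 0 carry 1
  1+0+1 = 0 carry 1
  0+0+1 = 1
  1+0 = 1
  1+0 = 1

0b11100000101010001010000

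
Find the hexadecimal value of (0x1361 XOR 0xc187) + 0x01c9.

First 0x1361 XOR 0xc187 = 0xd2e6.
Add column by column in base 16, right to left:
  6+9 = f
  e+c = a carry 1
  2+1+1 = 4
  d+0 = d

0xd4af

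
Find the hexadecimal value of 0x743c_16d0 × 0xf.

Multiply each base-16 digit by 15, carrying:
  0×15 = 0 → write 0
  d×15 = 195 → write 3 carry 12
  6×15+12 = 102 → write 6 carry 6
  1×15+6 = 21 → write 5 carry 1
  c×15+1 = 181 → write 5 carry 11
  3×15+11 = 56 → write 8 carry 3
  4×15+3 = 63 → write f carry 3
  7×15+3 = 108 → write c carry 6
  remaining carry: 6

0x6cf855630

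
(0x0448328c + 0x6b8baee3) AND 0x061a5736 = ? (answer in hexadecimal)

0x6124126

Add column by column in base 16, right to left:
  c+3 = f
  8+e = 6 carry 1
  2+e+1 = 1 carry 1
  3+a+1 = e
  8+b = 3 carry 1
  4+8+1 = d
  4+b = f
  0+6 = 6
Sum = 0x6fd3e16f; now AND with 0x061a5736:
  6&0=0, f&6=6, d&1=1, 3&a=2, e&5=4, 1&7=1, 6&3=2, f&6=6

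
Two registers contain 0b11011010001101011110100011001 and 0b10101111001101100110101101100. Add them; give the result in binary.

0b110001001011011000101010000101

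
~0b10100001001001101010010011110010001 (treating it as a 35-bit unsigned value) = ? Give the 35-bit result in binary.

0b01011110110110010101101100001101110

Invert each bit: 10100001001001101010010011110010001 → 01011110110110010101101100001101110.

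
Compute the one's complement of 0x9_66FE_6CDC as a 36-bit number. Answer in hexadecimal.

Each hex digit d becomes F−d:
  9→6, 6→9, 6→9, F→0, E→1, 6→9, C→3, D→2, C→3

0x699019323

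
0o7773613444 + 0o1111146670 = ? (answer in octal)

0o11104762334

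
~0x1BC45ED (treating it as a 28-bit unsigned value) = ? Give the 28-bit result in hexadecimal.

0xE43BA12

Each hex digit d becomes F−d:
  1→E, B→4, C→3, 4→B, 5→A, E→1, D→2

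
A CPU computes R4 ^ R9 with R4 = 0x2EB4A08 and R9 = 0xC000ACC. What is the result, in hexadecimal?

0xEEB40C4

XOR each hex digit independently (no carries):
  2^C=E, E^0=E, B^0=B, 4^0=4, A^A=0, 0^C=C, 8^C=4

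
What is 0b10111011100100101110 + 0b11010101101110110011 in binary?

0b110010001010011100001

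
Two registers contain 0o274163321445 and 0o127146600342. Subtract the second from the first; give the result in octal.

0o145014521103

Subtract column by column in base 8:
  5-2 → 3
  4-4 → 0
  4-3 → 1
  1-0 → 1
  2-0 → 2
  3-6 → 5 (borrow)
  3-6-1 → 4 (borrow)
  6-4-1 → 1
  1-1 → 0
  4-7 → 5 (borrow)
  7-2-1 → 4
  2-1 → 1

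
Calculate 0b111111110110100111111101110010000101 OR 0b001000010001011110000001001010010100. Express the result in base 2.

0b111111110111111111111101111010010101

OR bit by bit (1 where either bit is 1):
  111111110110100111111101110010000101
| 001000010001011110000001001010010100
= 111111110111111111111101111010010101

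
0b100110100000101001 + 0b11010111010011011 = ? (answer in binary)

Add column by column in base 2, right to left:
  1+1 = 0 carry 1
  0+1+1 = 0 carry 1
  0+0+1 = 1
  1+1 = 0 carry 1
  0+1+1 = 0 carry 1
  1+0+1 = 0 carry 1
  0+0+1 = 1
  0+1 = 1
  0+0 = 0
  0+1 = 1
  0+1 = 1
  1+1 = 0 carry 1
  0+0+1 = 1
  1+1 = 0 carry 1
  1+0+1 = 0 carry 1
  0+1+1 = 0 carry 1
  0+1+1 = 0 carry 1
  1+0+1 = 0 carry 1
  final carry 1

0b1000001011011000100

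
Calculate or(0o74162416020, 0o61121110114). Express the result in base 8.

OR each oct digit independently (no carries):
  7|6=7, 4|1=5, 1|1=1, 6|2=6, 2|1=3, 4|1=5, 1|1=1, 6|0=6, 0|1=1, 2|1=3, 0|4=4

0o75163516134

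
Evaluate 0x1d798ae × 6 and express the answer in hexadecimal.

0xb0d9414

Multiply each base-16 digit by 6, carrying:
  e×6 = 84 → write 4 carry 5
  a×6+5 = 65 → write 1 carry 4
  8×6+4 = 52 → write 4 carry 3
  9×6+3 = 57 → write 9 carry 3
  7×6+3 = 45 → write d carry 2
  d×6+2 = 80 → write 0 carry 5
  1×6+5 = 11 → write b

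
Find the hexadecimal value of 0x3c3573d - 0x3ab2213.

0x18352a

Subtract column by column in base 16:
  d-3 → a
  3-1 → 2
  7-2 → 5
  5-2 → 3
  3-b → 8 (borrow)
  c-a-1 → 1
  3-3 → 0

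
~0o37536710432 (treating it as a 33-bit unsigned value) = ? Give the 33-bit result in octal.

Each oct digit d becomes 7−d:
  3→4, 7→0, 5→2, 3→4, 6→1, 7→0, 1→6, 0→7, 4→3, 3→4, 2→5

0o40241067345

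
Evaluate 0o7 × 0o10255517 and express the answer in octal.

Multiply each base-8 digit by 7, carrying:
  7×7 = 49 → write 1 carry 6
  1×7+6 = 13 → write 5 carry 1
  5×7+1 = 36 → write 4 carry 4
  5×7+4 = 39 → write 7 carry 4
  5×7+4 = 39 → write 7 carry 4
  2×7+4 = 18 → write 2 carry 2
  0×7+2 = 2 → write 2
  1×7 = 7 → write 7

0o72277451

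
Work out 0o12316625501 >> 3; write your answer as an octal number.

0o1231662550

Shifting right by 3 bits = 1 oct digit: drop the last 1.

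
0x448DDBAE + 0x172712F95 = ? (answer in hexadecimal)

0x1B6FF0B43

Add column by column in base 16, right to left:
  E+5 = 3 carry 1
  A+9+1 = 4 carry 1
  B+F+1 = B carry 1
  D+2+1 = 0 carry 1
  D+1+1 = F
  8+7 = F
  4+2 = 6
  4+7 = B
  0+1 = 1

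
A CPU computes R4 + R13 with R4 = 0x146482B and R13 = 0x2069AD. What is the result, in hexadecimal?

0x166B1D8

Add column by column in base 16, right to left:
  B+D = 8 carry 1
  2+A+1 = D
  8+9 = 1 carry 1
  4+6+1 = B
  6+0 = 6
  4+2 = 6
  1+0 = 1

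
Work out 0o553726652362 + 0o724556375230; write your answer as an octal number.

Add column by column in base 8, right to left:
  2+0 = 2
  6+3 = 1 carry 1
  3+2+1 = 6
  2+5 = 7
  5+7 = 4 carry 1
  6+3+1 = 2 carry 1
  6+6+1 = 5 carry 1
  2+5+1 = 0 carry 1
  7+5+1 = 5 carry 1
  3+4+1 = 0 carry 1
  5+2+1 = 0 carry 1
  5+7+1 = 5 carry 1
  final carry 1

0o1500505247612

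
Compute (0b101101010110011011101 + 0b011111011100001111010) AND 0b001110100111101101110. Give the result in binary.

Add column by column in base 2, right to left:
  1+0 = 1
  0+1 = 1
  1+0 = 1
  1+1 = 0 carry 1
  1+1+1 = 1 carry 1
  0+1+1 = 0 carry 1
  1+1+1 = 1 carry 1
  1+0+1 = 0 carry 1
  0+0+1 = 1
  0+0 = 0
  1+0 = 1
  1+1 = 0 carry 1
  0+1+1 = 0 carry 1
  1+1+1 = 1 carry 1
  0+0+1 = 1
  1+1 = 0 carry 1
  0+1+1 = 0 carry 1
  1+1+1 = 1 carry 1
  1+1+1 = 1 carry 1
  0+1+1 = 0 carry 1
  1+0+1 = 0 carry 1
  final carry 1
Sum = 0b1001100110010101010111; now AND with 0b001110100111101101110:
  1001100110010101010111
& 0001110100111101101110
= 0001100100010101000110

0b1100100010101000110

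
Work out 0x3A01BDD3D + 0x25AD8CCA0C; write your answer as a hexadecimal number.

0x294DA8A749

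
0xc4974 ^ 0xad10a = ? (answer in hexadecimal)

0x6987e

XOR each hex digit independently (no carries):
  c^a=6, 4^d=9, 9^1=8, 7^0=7, 4^a=e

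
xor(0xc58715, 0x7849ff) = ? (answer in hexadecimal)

0xbdceea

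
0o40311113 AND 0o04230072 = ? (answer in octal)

0o00210012

AND each oct digit independently (no carries):
  4&0=0, 0&4=0, 3&2=2, 1&3=1, 1&0=0, 1&0=0, 1&7=1, 3&2=2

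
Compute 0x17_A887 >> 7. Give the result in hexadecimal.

7 bits is not a whole number of base-16 digits; in binary: 101111010100010000111 >> 7 = 10111101010001.

0x2F51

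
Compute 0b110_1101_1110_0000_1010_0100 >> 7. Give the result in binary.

0b1101101111000001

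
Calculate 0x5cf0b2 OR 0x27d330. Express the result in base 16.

OR each hex digit independently (no carries):
  5|2=7, c|7=f, f|d=f, 0|3=3, b|3=b, 2|0=2

0x7ff3b2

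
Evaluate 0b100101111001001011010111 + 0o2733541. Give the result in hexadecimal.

0b100101111001001011010111 = 0x9792D7 in hexadecimal.
0o2733541 = 0xBB761 in hexadecimal.
Add column by column in base 16, right to left:
  7+1 = 8
  D+6 = 3 carry 1
  2+7+1 = A
  9+B = 4 carry 1
  7+B+1 = 3 carry 1
  9+0+1 = A

0xA34A38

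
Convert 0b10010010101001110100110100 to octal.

0o222516464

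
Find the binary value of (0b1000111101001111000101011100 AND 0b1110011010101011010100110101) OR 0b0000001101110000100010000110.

0b1000011101111011100110010110

0b1000111101001111000101011100 AND 0b1110011010101011010100110101 = 0b1000011000001011000100010100.
Then OR with 0b0000001101110000100010000110.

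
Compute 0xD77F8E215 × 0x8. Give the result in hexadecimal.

0x6BBFC710A8

Multiply each base-16 digit by 8, carrying:
  5×8 = 40 → write 8 carry 2
  1×8+2 = 10 → write A
  2×8 = 16 → write 0 carry 1
  E×8+1 = 113 → write 1 carry 7
  8×8+7 = 71 → write 7 carry 4
  F×8+4 = 124 → write C carry 7
  7×8+7 = 63 → write F carry 3
  7×8+3 = 59 → write B carry 3
  D×8+3 = 107 → write B carry 6
  remaining carry: 6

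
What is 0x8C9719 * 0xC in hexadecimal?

0x697152C

Multiply each base-16 digit by 12, carrying:
  9×12 = 108 → write C carry 6
  1×12+6 = 18 → write 2 carry 1
  7×12+1 = 85 → write 5 carry 5
  9×12+5 = 113 → write 1 carry 7
  C×12+7 = 151 → write 7 carry 9
  8×12+9 = 105 → write 9 carry 6
  remaining carry: 6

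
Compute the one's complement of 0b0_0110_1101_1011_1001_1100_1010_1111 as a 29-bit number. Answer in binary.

0b11001001001000110001101010000

Invert each bit: 00110110110111001110010101111 → 11001001001000110001101010000.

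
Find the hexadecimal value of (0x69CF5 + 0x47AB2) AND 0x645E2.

Add column by column in base 16, right to left:
  5+2 = 7
  F+B = A carry 1
  C+A+1 = 7 carry 1
  9+7+1 = 1 carry 1
  6+4+1 = B
Sum = 0xB17A7; now AND with 0x645E2:
  B&6=2, 1&4=0, 7&5=5, A&E=A, 7&2=2

0x205A2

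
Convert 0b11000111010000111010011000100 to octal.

Group the bits in threes: 011 000 111 010 000 111 010 011 000 100 → 3072072304.

0o3072072304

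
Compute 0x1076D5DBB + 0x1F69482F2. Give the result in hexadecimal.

0x2FE01E0AD

Add column by column in base 16, right to left:
  B+2 = D
  B+F = A carry 1
  D+2+1 = 0 carry 1
  5+8+1 = E
  D+4 = 1 carry 1
  6+9+1 = 0 carry 1
  7+6+1 = E
  0+F = F
  1+1 = 2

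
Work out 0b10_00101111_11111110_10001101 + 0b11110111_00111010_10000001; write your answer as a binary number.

0b11001001110011100100001110

Add column by column in base 2, right to left:
  1+1 = 0 carry 1
  0+0+1 = 1
  1+0 = 1
  1+0 = 1
  0+0 = 0
  0+0 = 0
  0+0 = 0
  1+1 = 0 carry 1
  0+0+1 = 1
  1+1 = 0 carry 1
  1+0+1 = 0 carry 1
  1+1+1 = 1 carry 1
  1+1+1 = 1 carry 1
  1+1+1 = 1 carry 1
  1+0+1 = 0 carry 1
  1+0+1 = 0 carry 1
  1+1+1 = 1 carry 1
  1+1+1 = 1 carry 1
  1+1+1 = 1 carry 1
  1+0+1 = 0 carry 1
  0+1+1 = 0 carry 1
  1+1+1 = 1 carry 1
  0+1+1 = 0 carry 1
  0+1+1 = 0 carry 1
  0+0+1 = 1
  1+0 = 1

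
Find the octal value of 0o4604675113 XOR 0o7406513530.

0o3202366423

XOR each oct digit independently (no carries):
  4^7=3, 6^4=2, 0^0=0, 4^6=2, 6^5=3, 7^1=6, 5^3=6, 1^5=4, 1^3=2, 3^0=3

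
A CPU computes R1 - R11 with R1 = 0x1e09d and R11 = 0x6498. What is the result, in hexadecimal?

Subtract column by column in base 16:
  d-8 → 5
  9-9 → 0
  0-4 → c (borrow)
  e-6-1 → 7
  1-0 → 1

0x17c05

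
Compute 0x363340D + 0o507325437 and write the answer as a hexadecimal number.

0x880DF2C

0o507325437 = 0x51DAB1F in hexadecimal.
Add column by column in base 16, right to left:
  D+F = C carry 1
  0+1+1 = 2
  4+B = F
  3+A = D
  3+D = 0 carry 1
  6+1+1 = 8
  3+5 = 8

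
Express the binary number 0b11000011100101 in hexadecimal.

0x30E5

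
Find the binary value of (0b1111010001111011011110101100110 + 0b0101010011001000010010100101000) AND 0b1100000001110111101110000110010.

Add column by column in base 2, right to left:
  0+0 = 0
  1+0 = 1
  1+0 = 1
  0+1 = 1
  0+0 = 0
  1+1 = 0 carry 1
  1+0+1 = 0 carry 1
  0+0+1 = 1
  1+1 = 0 carry 1
  0+0+1 = 1
  1+1 = 0 carry 1
  1+0+1 = 0 carry 1
  1+0+1 = 0 carry 1
  1+1+1 = 1 carry 1
  0+0+1 = 1
  1+0 = 1
  1+0 = 1
  0+0 = 0
  1+1 = 0 carry 1
  1+0+1 = 0 carry 1
  1+0+1 = 0 carry 1
  1+1+1 = 1 carry 1
  0+1+1 = 0 carry 1
  0+0+1 = 1
  0+0 = 0
  1+1 = 0 carry 1
  0+0+1 = 1
  1+1 = 0 carry 1
  1+0+1 = 0 carry 1
  1+1+1 = 1 carry 1
  1+0+1 = 0 carry 1
  final carry 1
Sum = 0b10100100101000011110001010001110; now AND with 0b1100000001110111101110000110010:
  10100100101000011110001010001110
& 01100000001110111101110000110010
= 00100000001000011100000000000010

0b100000001000011100000000000010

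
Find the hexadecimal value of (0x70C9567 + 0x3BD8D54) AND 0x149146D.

0x480029

Add column by column in base 16, right to left:
  7+4 = B
  6+5 = B
  5+D = 2 carry 1
  9+8+1 = 2 carry 1
  C+D+1 = A carry 1
  0+B+1 = C
  7+3 = A
Sum = 0xACA22BB; now AND with 0x149146D:
  A&1=0, C&4=4, A&9=8, 2&1=0, 2&4=0, B&6=2, B&D=9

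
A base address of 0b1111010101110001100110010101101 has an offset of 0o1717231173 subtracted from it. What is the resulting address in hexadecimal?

0x6b7b9a32

0b1111010101110001100110010101101 = 0x7ab8ccad in hexadecimal.
0o1717231173 = 0xf3d327b in hexadecimal.
Subtract column by column in base 16:
  d-b → 2
  a-7 → 3
  c-2 → a
  c-3 → 9
  8-d → b (borrow)
  b-3-1 → 7
  a-f → b (borrow)
  7-0-1 → 6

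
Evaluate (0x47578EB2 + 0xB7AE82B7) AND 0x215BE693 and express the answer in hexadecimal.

Add column by column in base 16, right to left:
  2+7 = 9
  B+B = 6 carry 1
  E+2+1 = 1 carry 1
  8+8+1 = 1 carry 1
  7+E+1 = 6 carry 1
  5+A+1 = 0 carry 1
  7+7+1 = F
  4+B = F
Sum = 0xFF061169; now AND with 0x215BE693:
  F&2=2, F&1=1, 0&5=0, 6&B=2, 1&E=0, 1&6=0, 6&9=0, 9&3=1

0x21020001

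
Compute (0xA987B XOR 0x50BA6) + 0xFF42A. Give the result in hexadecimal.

0x1F8807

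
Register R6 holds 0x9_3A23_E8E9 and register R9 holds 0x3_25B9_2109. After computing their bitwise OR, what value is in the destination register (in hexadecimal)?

OR each hex digit independently (no carries):
  9|3=B, 3|2=3, A|5=F, 2|B=B, 3|9=B, E|2=E, 8|1=9, E|0=E, 9|9=9

0xB3FBBE9E9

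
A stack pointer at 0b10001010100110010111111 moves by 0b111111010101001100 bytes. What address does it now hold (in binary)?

Add column by column in base 2, right to left:
  1+0 = 1
  1+0 = 1
  1+1 = 0 carry 1
  1+1+1 = 1 carry 1
  1+0+1 = 0 carry 1
  1+0+1 = 0 carry 1
  0+1+1 = 0 carry 1
  1+0+1 = 0 carry 1
  0+1+1 = 0 carry 1
  0+0+1 = 1
  1+1 = 0 carry 1
  1+0+1 = 0 carry 1
  0+1+1 = 0 carry 1
  0+1+1 = 0 carry 1
  1+1+1 = 1 carry 1
  0+1+1 = 0 carry 1
  1+1+1 = 1 carry 1
  0+1+1 = 0 carry 1
  1+0+1 = 0 carry 1
  0+0+1 = 1
  0+0 = 0
  0+0 = 0
  1+0 = 1

0b10010010100001000001011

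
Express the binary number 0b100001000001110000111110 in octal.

0o41016076

Group the bits in threes: 100 001 000 001 110 000 111 110 → 41016076.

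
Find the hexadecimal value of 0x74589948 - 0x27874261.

0x4cd156e7

Subtract column by column in base 16:
  8-1 → 7
  4-6 → e (borrow)
  9-2-1 → 6
  9-4 → 5
  8-7 → 1
  5-8 → d (borrow)
  4-7-1 → c (borrow)
  7-2-1 → 4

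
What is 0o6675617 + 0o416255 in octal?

0o7314074

Add column by column in base 8, right to left:
  7+5 = 4 carry 1
  1+5+1 = 7
  6+2 = 0 carry 1
  5+6+1 = 4 carry 1
  7+1+1 = 1 carry 1
  6+4+1 = 3 carry 1
  6+0+1 = 7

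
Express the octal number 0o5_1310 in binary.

0b101001011001000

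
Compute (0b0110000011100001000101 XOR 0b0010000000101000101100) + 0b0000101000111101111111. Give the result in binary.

First 0b0110000011100001000101 XOR 0b0010000000101000101100 = 0b0100000011001001101001.
Add column by column in base 2, right to left:
  1+1 = 0 carry 1
  0+1+1 = 0 carry 1
  0+1+1 = 0 carry 1
  1+1+1 = 1 carry 1
  0+1+1 = 0 carry 1
  1+1+1 = 1 carry 1
  1+1+1 = 1 carry 1
  0+0+1 = 1
  0+1 = 1
  1+1 = 0 carry 1
  0+1+1 = 0 carry 1
  0+1+1 = 0 carry 1
  1+0+1 = 0 carry 1
  1+0+1 = 0 carry 1
  0+0+1 = 1
  0+1 = 1
  0+0 = 0
  0+1 = 1
  0+0 = 0
  0+0 = 0
  1+0 = 1

0b100101100000111101000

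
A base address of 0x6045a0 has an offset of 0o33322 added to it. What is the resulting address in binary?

0b11000000111110001110010

0x6045a0 = 0b11000000100010110100000 in binary.
0o33322 = 0b11011011010010 in binary.
Add column by column in base 2, right to left:
  0+0 = 0
  0+1 = 1
  0+0 = 0
  0+0 = 0
  0+1 = 1
  1+0 = 1
  0+1 = 1
  1+1 = 0 carry 1
  1+0+1 = 0 carry 1
  0+1+1 = 0 carry 1
  1+1+1 = 1 carry 1
  0+0+1 = 1
  0+1 = 1
  0+1 = 1
  1+0 = 1
  0+0 = 0
  0+0 = 0
  0+0 = 0
  0+0 = 0
  0+0 = 0
  0+0 = 0
  1+0 = 1
  1+0 = 1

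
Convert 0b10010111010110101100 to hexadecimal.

Group the bits into nibbles: 1001 0111 0101 1010 1100 → 975ac.

0x975ac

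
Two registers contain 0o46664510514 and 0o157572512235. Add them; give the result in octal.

0o226457222751

Add column by column in base 8, right to left:
  4+5 = 1 carry 1
  1+3+1 = 5
  5+2 = 7
  0+2 = 2
  1+1 = 2
  5+5 = 2 carry 1
  4+2+1 = 7
  6+7 = 5 carry 1
  6+5+1 = 4 carry 1
  6+7+1 = 6 carry 1
  4+5+1 = 2 carry 1
  0+1+1 = 2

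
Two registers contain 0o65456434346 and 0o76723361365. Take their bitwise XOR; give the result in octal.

XOR each oct digit independently (no carries):
  6^7=1, 5^6=3, 4^7=3, 5^2=7, 6^3=5, 4^3=7, 3^6=5, 4^1=5, 3^3=0, 4^6=2, 6^5=3

0o13375755023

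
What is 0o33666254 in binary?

0b11011110110110010101100

Each octal digit is 3 bits: 3=011 3=011 6=110 6=110 6=110 2=010 5=101 4=100.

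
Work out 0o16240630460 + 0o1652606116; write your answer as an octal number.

Add column by column in base 8, right to left:
  0+6 = 6
  6+1 = 7
  4+1 = 5
  0+6 = 6
  3+0 = 3
  6+6 = 4 carry 1
  0+2+1 = 3
  4+5 = 1 carry 1
  2+6+1 = 1 carry 1
  6+1+1 = 0 carry 1
  1+0+1 = 2

0o20113436576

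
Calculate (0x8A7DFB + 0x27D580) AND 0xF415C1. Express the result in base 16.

Add column by column in base 16, right to left:
  B+0 = B
  F+8 = 7 carry 1
  D+5+1 = 3 carry 1
  7+D+1 = 5 carry 1
  A+7+1 = 2 carry 1
  8+2+1 = B
Sum = 0xB2537B; now AND with 0xF415C1:
  B&F=B, 2&4=0, 5&1=1, 3&5=1, 7&C=4, B&1=1

0xB01141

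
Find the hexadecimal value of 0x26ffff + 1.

0x270000

The trailing 4 digits are F (max in base 16), so adding 1 cascades: they roll to 0 and the next digit up increments.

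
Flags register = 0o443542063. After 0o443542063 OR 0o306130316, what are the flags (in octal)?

OR each oct digit independently (no carries):
  4|3=7, 4|0=4, 3|6=7, 5|1=5, 4|3=7, 2|0=2, 0|3=3, 6|1=7, 3|6=7

0o747572377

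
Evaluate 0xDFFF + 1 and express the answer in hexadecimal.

0xE000

The trailing 3 digits are F (max in base 16), so adding 1 cascades: they roll to 0 and the next digit up increments.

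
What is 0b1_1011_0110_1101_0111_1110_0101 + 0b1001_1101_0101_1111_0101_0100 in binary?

Add column by column in base 2, right to left:
  1+0 = 1
  0+0 = 0
  1+1 = 0 carry 1
  0+0+1 = 1
  0+1 = 1
  1+0 = 1
  1+1 = 0 carry 1
  1+0+1 = 0 carry 1
  1+1+1 = 1 carry 1
  1+1+1 = 1 carry 1
  1+1+1 = 1 carry 1
  0+1+1 = 0 carry 1
  1+1+1 = 1 carry 1
  0+0+1 = 1
  1+1 = 0 carry 1
  1+0+1 = 0 carry 1
  0+1+1 = 0 carry 1
  1+0+1 = 0 carry 1
  1+1+1 = 1 carry 1
  0+1+1 = 0 carry 1
  1+1+1 = 1 carry 1
  1+0+1 = 0 carry 1
  0+0+1 = 1
  1+1 = 0 carry 1
  1+0+1 = 0 carry 1
  final carry 1

0b10010101000011011100111001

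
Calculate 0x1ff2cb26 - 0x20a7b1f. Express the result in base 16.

0x1de85007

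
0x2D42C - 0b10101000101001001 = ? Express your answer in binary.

0b11000001011100011

0x2D42C = 0b101101010000101100 in binary.
Subtract column by column in base 2:
  0-1 → 1 (borrow)
  0-0-1 → 1 (borrow)
  1-0-1 → 0
  1-1 → 0
  0-0 → 0
  1-0 → 1
  0-1 → 1 (borrow)
  0-0-1 → 1 (borrow)
  0-1-1 → 0 (borrow)
  0-0-1 → 1 (borrow)
  1-0-1 → 0
  0-0 → 0
  1-1 → 0
  0-0 → 0
  1-1 → 0
  1-0 → 1
  0-1 → 1 (borrow)
  1-0-1 → 0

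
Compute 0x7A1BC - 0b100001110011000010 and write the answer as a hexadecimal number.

0x584FA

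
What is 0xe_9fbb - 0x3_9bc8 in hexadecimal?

0xb03f3

Subtract column by column in base 16:
  b-8 → 3
  b-c → f (borrow)
  f-b-1 → 3
  9-9 → 0
  e-3 → b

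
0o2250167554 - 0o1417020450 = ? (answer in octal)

0o631147104

Subtract column by column in base 8:
  4-0 → 4
  5-5 → 0
  5-4 → 1
  7-0 → 7
  6-2 → 4
  1-0 → 1
  0-7 → 1 (borrow)
  5-1-1 → 3
  2-4 → 6 (borrow)
  2-1-1 → 0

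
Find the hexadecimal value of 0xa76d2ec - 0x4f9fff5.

Subtract column by column in base 16:
  c-5 → 7
  e-f → f (borrow)
  2-f-1 → 2 (borrow)
  d-f-1 → d (borrow)
  6-9-1 → c (borrow)
  7-f-1 → 7 (borrow)
  a-4-1 → 5

0x57cd2f7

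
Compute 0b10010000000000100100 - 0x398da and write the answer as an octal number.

0o1263512

0b10010000000000100100 = 0o2200044 in octal.
0x398da = 0o714332 in octal.
Subtract column by column in base 8:
  4-2 → 2
  4-3 → 1
  0-3 → 5 (borrow)
  0-4-1 → 3 (borrow)
  0-1-1 → 6 (borrow)
  2-7-1 → 2 (borrow)
  2-0-1 → 1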